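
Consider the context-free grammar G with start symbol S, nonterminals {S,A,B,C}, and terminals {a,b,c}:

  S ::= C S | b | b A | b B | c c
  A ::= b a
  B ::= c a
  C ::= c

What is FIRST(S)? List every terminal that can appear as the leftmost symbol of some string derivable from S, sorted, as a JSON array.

FIRST iteration:
iter 1:
  A via A→b a: +{b}
  B via B→c a: +{c}
  C via C→c: +{c}
  S via S→C S: +{c}
  S via S→b: +{b}
  FIRST[S]={b,c}  FIRST[A]={b}  FIRST[B]={c}  FIRST[C]={c}
iter 2: — fixpoint
  FIRST[S]={b,c}  FIRST[A]={b}  FIRST[B]={c}  FIRST[C]={c}

FIRST(S) = ["b", "c"]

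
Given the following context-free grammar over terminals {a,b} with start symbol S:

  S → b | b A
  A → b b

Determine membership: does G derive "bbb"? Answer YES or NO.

Convert to CNF:
  S -> T0 A | b
  A -> T0 T0
  T0 -> b

CYK fill:
  [0..0]={S,T0}  "b"  orig:{S}
  [1..1]={S,T0}  "b"  orig:{S}
  [2..2]={S,T0}  "b"  orig:{S}
  [0..1]={A}  "bb"
  [1..2]={A}  "bb"
  [0..2]={S}  "bbb"

S ∈ T[0,2] ⇒ YES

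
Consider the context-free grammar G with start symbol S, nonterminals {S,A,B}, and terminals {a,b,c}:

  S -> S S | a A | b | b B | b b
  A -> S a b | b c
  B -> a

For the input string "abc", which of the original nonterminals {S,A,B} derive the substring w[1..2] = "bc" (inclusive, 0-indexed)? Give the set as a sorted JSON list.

Convert to CNF:
  S -> S S | T0 A | T1 B | T1 T1 | b
  A -> S X3 | T1 T2
  B -> a
  T0 -> a
  T1 -> b
  T2 -> c
  X3 -> T0 T1

CYK table (by increasing span) (cells [i..j] with 1 ≤ i ≤ j ≤ 2 only):
  cell(1,1) b: {S,T1}  orig:{S}
  cell(2,2) c: {T2}  orig:{}
  cell(1,2) bc: {A}

Original NTs in T[1,2] deriving "bc": ["A"]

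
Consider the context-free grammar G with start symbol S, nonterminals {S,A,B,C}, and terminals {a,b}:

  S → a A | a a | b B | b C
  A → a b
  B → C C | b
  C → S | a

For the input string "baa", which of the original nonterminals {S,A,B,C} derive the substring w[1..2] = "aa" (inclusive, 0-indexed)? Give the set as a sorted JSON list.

Convert to CNF:
  S -> T0 A | T0 T0 | T1 B | T1 C
  A -> T0 T1
  B -> C C | b
  C -> T0 A | T0 T0 | T1 B | T1 C | a
  T0 -> a
  T1 -> b

Fill CYK table bottom-up — only the sub-triangle for w[1..2]:
  [1..1]={C,T0}  "a"  orig:{C}
  [2..2]={C,T0}  "a"  orig:{C}
  [1..2]={B,C,S}  "aa"

Original NTs in T[1,2] deriving "aa": ["B", "C", "S"]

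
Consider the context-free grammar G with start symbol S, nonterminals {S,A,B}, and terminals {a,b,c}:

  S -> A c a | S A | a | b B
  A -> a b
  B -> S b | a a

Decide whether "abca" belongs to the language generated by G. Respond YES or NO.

CNF form of G:
  S -> A X3 | S A | T1 B | a
  A -> T0 T1
  B -> S T1 | T0 T0
  T0 -> a
  T1 -> b
  T2 -> c
  X3 -> T2 T0

CYK fill:
  T[0,0] 'a' = {S,T0}  orig:{S}
  T[1,1] 'b' = {T1}  orig:{}
  T[2,2] 'c' = {T2}  orig:{}
  T[3,3] 'a' = {S,T0}  orig:{S}
  T[0,1] 'ab' = {A,B}
  T[1,2] 'bc' = ∅
  T[2,3] 'ca' = {X3}  orig:{}
  T[0,2] 'abc' = ∅
  T[1,3] 'bca' = ∅
  T[0,3] 'abca' = {S}

S ∈ T[0,3] ⇒ YES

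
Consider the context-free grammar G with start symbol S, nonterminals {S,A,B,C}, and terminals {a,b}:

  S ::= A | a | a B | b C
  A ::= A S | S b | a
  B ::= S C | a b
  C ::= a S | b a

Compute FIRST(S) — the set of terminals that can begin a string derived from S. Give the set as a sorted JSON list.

Compute FIRST by fixpoint:
iter 1:
  A via A→a: +{a}
  B via B→a b: +{a}
  C via C→a S: +{a}
  C via C→b a: +{b}
  S via S→A: +{a}
  S via S→b C: +{b}
  FIRST[S]={a,b}  FIRST[A]={a}  FIRST[B]={a}  FIRST[C]={a,b}
iter 2:
  A via A→S b: +{b}
  B via B→S C: +{b}
  FIRST[S]={a,b}  FIRST[A]={a,b}  FIRST[B]={a,b}  FIRST[C]={a,b}
iter 3: done
  FIRST[S]={a,b}  FIRST[A]={a,b}  FIRST[B]={a,b}  FIRST[C]={a,b}

FIRST(S) = ["a", "b"]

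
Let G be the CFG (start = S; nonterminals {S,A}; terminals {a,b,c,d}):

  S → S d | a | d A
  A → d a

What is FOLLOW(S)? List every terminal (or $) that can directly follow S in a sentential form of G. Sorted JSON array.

Compute FIRST by fixpoint:
iter 1:
  A via A→d a: +{d}
  S via S→a: +{a}
  S via S→d A: +{d}
  FIRST[S]={a,d}  FIRST[A]={d}
iter 2: — fixpoint
  FIRST[S]={a,d}  FIRST[A]={d}

Compute FOLLOW by fixpoint:
seed FOLLOW(S) with $
iter 1:
  S→S d: FOLLOW(S) ⊇ FIRST(d) = {d}; new: +{d}
  S→d A: FOLLOW(A) ⊇ FOLLOW(S) ⊇ {$,d}; new: +{$,d}
  FOLLOW(S)={$,d}  FOLLOW(A)={$,d}
iter 2: (no change)
  FOLLOW(S)={$,d}  FOLLOW(A)={$,d}

FOLLOW(S) = ["$", "d"]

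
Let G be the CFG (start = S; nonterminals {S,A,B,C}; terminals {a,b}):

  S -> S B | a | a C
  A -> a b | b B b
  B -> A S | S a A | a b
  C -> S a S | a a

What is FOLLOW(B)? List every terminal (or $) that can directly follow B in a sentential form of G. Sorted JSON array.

Compute FIRST by fixpoint:
round 1:
  A via A→a b: +{a}
  A via A→b B b: +{b}
  B via B→A S: +{a,b}
  C via C→a a: +{a}
  S via S→a: +{a}
  FIRST[S]={a}  FIRST[A]={a,b}  FIRST[B]={a,b}  FIRST[C]={a}
round 2: done
  FIRST[S]={a}  FIRST[A]={a,b}  FIRST[B]={a,b}  FIRST[C]={a}

FOLLOW iteration:
initialize: $ ∈ FOLLOW(S)
[1]
  A→b B b: FOLLOW(B) ⊇ FIRST(b) = {b}; new: +{b}
  B→A S: FOLLOW(A) ⊇ FIRST(S) = {a}; new: +{a}
  B→A S: FOLLOW(S) ⊇ FOLLOW(B) ⊇ {b}; new: +{b}
  B→S a A: FOLLOW(S) ⊇ FIRST(a) = {a}; new: +{a}
  B→S a A: FOLLOW(A) ⊇ FOLLOW(B) ⊇ {b}; new: +{b}
  S→S B: FOLLOW(B) ⊇ FOLLOW(S) ⊇ {$,a,b}; new: +{$,a}
  S→a C: FOLLOW(C) ⊇ FOLLOW(S) ⊇ {$,a,b}; new: +{$,a,b}
  FOLLOW[S]={$,a,b}  FOLLOW[A]={a,b}  FOLLOW[B]={$,a,b}  FOLLOW[C]={$,a,b}
[2]
  B→S a A: FOLLOW(A) ⊇ FOLLOW(B) ⊇ {$,a,b}; new: +{$}
  FOLLOW[S]={$,a,b}  FOLLOW[A]={$,a,b}  FOLLOW[B]={$,a,b}  FOLLOW[C]={$,a,b}
[3] — fixpoint
  FOLLOW[S]={$,a,b}  FOLLOW[A]={$,a,b}  FOLLOW[B]={$,a,b}  FOLLOW[C]={$,a,b}

FOLLOW(B) = ["$", "a", "b"]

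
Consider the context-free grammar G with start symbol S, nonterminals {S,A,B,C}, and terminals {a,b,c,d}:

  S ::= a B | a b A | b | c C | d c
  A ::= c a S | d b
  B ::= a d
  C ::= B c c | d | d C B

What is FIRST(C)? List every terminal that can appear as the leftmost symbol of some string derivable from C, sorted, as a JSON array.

Compute FIRST by fixpoint:
pass 1:
  A via A→c a S: +{c}
  A via A→d b: +{d}
  B via B→a d: +{a}
  C via C→B c c: +{a}
  C via C→d: +{d}
  S via S→a B: +{a}
  S via S→b: +{b}
  S via S→c C: +{c}
  S via S→d c: +{d}
  S: {a,b,c,d}  A: {c,d}  B: {a}  C: {a,d}
pass 2: done
  S: {a,b,c,d}  A: {c,d}  B: {a}  C: {a,d}

FIRST(C) = ["a", "d"]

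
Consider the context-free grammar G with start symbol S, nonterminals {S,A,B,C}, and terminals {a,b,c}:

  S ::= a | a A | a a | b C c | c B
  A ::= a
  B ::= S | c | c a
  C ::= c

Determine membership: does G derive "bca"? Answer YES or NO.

Convert to CNF:
  S -> T0 A | T0 T0 | T1 X4 | T2 B | a
  A -> a
  B -> T0 A | T0 T0 | T1 X3 | T2 B | T2 T0 | a | c
  C -> c
  T0 -> a
  T1 -> b
  T2 -> c
  X3 -> C T2
  X4 -> C T2

Fill CYK table bottom-up:
  [0..0]={T1}  "b"  orig:{}
  [1..1]={B,C,T2}  "c"  orig:{B,C}
  [2..2]={A,B,S,T0}  "a"  orig:{A,B,S}
  [0..1]=∅  "bc"
  [1..2]={B,S}  "ca"
  [0..2]=∅  "bca"

S ∉ T[0,2] ⇒ NO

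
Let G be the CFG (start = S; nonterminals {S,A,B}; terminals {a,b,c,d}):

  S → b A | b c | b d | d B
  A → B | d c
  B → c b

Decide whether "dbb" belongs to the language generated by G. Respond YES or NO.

Convert to CNF:
  S -> T1 A | T1 T0 | T1 T2 | T2 B
  A -> T0 T1 | T2 T0
  B -> T0 T1
  T0 -> c
  T1 -> b
  T2 -> d

Fill CYK table bottom-up:
  cell(0,0) d: {T2}  orig:{}
  cell(1,1) b: {T1}  orig:{}
  cell(2,2) b: {T1}  orig:{}
  cell(0,1) db: ∅
  cell(1,2) bb: ∅
  cell(0,2) dbb: ∅

S ∉ T[0,2] ⇒ NO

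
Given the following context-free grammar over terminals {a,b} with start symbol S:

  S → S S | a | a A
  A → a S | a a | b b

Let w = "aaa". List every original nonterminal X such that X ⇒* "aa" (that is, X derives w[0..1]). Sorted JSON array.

Convert to CNF:
  S -> S S | T0 A | a
  A -> T0 S | T0 T0 | T1 T1
  T0 -> a
  T1 -> b

CYK fill — only the sub-triangle for w[0..1]:
  [0..0]={S,T0}  "a"  orig:{S}
  [1..1]={S,T0}  "a"  orig:{S}
  [0..1]={A,S}  "aa"

Original NTs in T[0,1] deriving "aa": ["A", "S"]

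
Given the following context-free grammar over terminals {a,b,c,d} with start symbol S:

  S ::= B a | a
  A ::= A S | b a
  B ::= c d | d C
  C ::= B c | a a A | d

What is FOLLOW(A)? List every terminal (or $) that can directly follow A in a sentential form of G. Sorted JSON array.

Compute FIRST by fixpoint:
round 1:
  A via A→b a: +{b}
  B via B→c d: +{c}
  B via B→d C: +{d}
  C via C→B c: +{c,d}
  C via C→a a A: +{a}
  S via S→B a: +{c,d}
  S via S→a: +{a}
  FIRST[S]={a,c,d}  FIRST[A]={b}  FIRST[B]={c,d}  FIRST[C]={a,c,d}
round 2: (no change)
  FIRST[S]={a,c,d}  FIRST[A]={b}  FIRST[B]={c,d}  FIRST[C]={a,c,d}

FOLLOW sets:
initialize: $ ∈ FOLLOW(S)
round 1:
  A→A S: FOLLOW(A) ⊇ FIRST(S) = {a,c,d}; new: +{a,c,d}
  A→A S: FOLLOW(S) ⊇ FOLLOW(A) ⊇ {a,c,d}; new: +{a,c,d}
  C→B c: FOLLOW(B) ⊇ FIRST(c) = {c}; new: +{c}
  S→B a: FOLLOW(B) ⊇ FIRST(a) = {a}; new: +{a}
  FOLLOW(S)={$,a,c,d}  FOLLOW(A)={a,c,d}  FOLLOW(B)={a,c}  FOLLOW(C)={}
round 2:
  B→d C: FOLLOW(C) ⊇ FOLLOW(B) ⊇ {a,c}; new: +{a,c}
  FOLLOW(S)={$,a,c,d}  FOLLOW(A)={a,c,d}  FOLLOW(B)={a,c}  FOLLOW(C)={a,c}
round 3: — fixpoint
  FOLLOW(S)={$,a,c,d}  FOLLOW(A)={a,c,d}  FOLLOW(B)={a,c}  FOLLOW(C)={a,c}

FOLLOW(A) = ["a", "c", "d"]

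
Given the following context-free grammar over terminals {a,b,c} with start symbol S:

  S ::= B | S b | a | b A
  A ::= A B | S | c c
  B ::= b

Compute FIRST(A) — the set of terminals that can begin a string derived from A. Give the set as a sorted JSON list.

Compute FIRST by fixpoint:
round 1:
  A via A→c c: +{c}
  B via B→b: +{b}
  S via S→B: +{b}
  S via S→a: +{a}
  FIRST(S)={a,b}  FIRST(A)={c}  FIRST(B)={b}
round 2:
  A via A→S: +{a,b}
  FIRST(S)={a,b}  FIRST(A)={a,b,c}  FIRST(B)={b}
round 3: (stable)
  FIRST(S)={a,b}  FIRST(A)={a,b,c}  FIRST(B)={b}

FIRST(A) = ["a", "b", "c"]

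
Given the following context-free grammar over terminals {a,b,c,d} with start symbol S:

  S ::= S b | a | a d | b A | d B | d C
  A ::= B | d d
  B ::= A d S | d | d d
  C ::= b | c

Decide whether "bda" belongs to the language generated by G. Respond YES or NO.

Convert to CNF:
  S -> S T1 | T0 B | T0 C | T1 A | T2 T0 | a
  A -> A X3 | T0 T0 | d
  B -> A X4 | T0 T0 | d
  C -> b | c
  T0 -> d
  T1 -> b
  T2 -> a
  X3 -> T0 S
  X4 -> T0 S

CYK table (by increasing span):
  [0..0]={C,T1}  "b"  orig:{C}
  [1..1]={A,B,T0}  "d"  orig:{A,B}
  [2..2]={S,T2}  "a"  orig:{S}
  [0..1]={S}  "bd"
  [1..2]={X3,X4}  "da"  orig:{}
  [0..2]=∅  "bda"

S ∉ T[0,2] ⇒ NO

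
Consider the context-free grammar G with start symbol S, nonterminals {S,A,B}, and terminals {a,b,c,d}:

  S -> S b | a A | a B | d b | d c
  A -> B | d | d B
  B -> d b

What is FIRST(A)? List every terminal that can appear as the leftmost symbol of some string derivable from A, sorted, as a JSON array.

FIRST sets, iterate to fixpoint:
round 1:
  A via A→d: +{d}
  B via B→d b: +{d}
  S via S→a A: +{a}
  S via S→d b: +{d}
  FIRST(S)={a,d}  FIRST(A)={d}  FIRST(B)={d}
round 2: done
  FIRST(S)={a,d}  FIRST(A)={d}  FIRST(B)={d}

FIRST(A) = ["d"]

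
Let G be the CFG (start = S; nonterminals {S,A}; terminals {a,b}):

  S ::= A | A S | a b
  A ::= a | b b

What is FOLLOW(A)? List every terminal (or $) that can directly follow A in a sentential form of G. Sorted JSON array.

FIRST iteration:
[1]
  A via A→a: +{a}
  A via A→b b: +{b}
  S via S→A: +{a,b}
  FIRST(S)={a,b}  FIRST(A)={a,b}
[2] — fixpoint
  FIRST(S)={a,b}  FIRST(A)={a,b}

Compute FOLLOW by fixpoint:
seed FOLLOW(S) with $
pass 1:
  S→A: FOLLOW(A) ⊇ FOLLOW(S) ⊇ {$}; new: +{$}
  S→A S: FOLLOW(A) ⊇ FIRST(S) = {a,b}; new: +{a,b}
  FOLLOW(S)={$}  FOLLOW(A)={$,a,b}
pass 2: — fixpoint
  FOLLOW(S)={$}  FOLLOW(A)={$,a,b}

FOLLOW(A) = ["$", "a", "b"]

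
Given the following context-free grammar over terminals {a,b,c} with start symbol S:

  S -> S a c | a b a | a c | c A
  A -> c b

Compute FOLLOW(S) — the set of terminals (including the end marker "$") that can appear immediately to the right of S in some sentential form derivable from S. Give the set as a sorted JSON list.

FIRST iteration:
iter 1:
  A via A→c b: +{c}
  S via S→a b a: +{a}
  S via S→c A: +{c}
  FIRST[S]={a,c}  FIRST[A]={c}
iter 2: (no change)
  FIRST[S]={a,c}  FIRST[A]={c}

Compute FOLLOW by fixpoint:
FOLLOW(S) := {$}
[1]
  S→S a c: FOLLOW(S) ⊇ FIRST(a) = {a}; new: +{a}
  S→c A: FOLLOW(A) ⊇ FOLLOW(S) ⊇ {$,a}; new: +{$,a}
  FOLLOW(S)={$,a}  FOLLOW(A)={$,a}
[2] done
  FOLLOW(S)={$,a}  FOLLOW(A)={$,a}

FOLLOW(S) = ["$", "a"]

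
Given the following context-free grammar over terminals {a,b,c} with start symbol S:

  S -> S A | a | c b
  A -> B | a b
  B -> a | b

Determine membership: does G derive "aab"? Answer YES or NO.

CNF form of G:
  S -> S A | T2 T1 | a
  A -> T0 T1 | a | b
  B -> a | b
  T0 -> a
  T1 -> b
  T2 -> c

CYK fill:
  cell(0,0) a: {A,B,S,T0}  orig:{A,B,S}
  cell(1,1) a: {A,B,S,T0}  orig:{A,B,S}
  cell(2,2) b: {A,B,T1}  orig:{A,B}
  cell(0,1) aa: {S}
  cell(1,2) ab: {A,S}
  cell(0,2) aab: {S}

S ∈ T[0,2] ⇒ YES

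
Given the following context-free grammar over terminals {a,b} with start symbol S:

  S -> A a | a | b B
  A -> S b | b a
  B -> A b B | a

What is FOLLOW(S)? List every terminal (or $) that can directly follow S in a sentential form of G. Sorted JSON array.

Compute FIRST by fixpoint:
iter 1:
  A via A→b a: +{b}
  B via B→A b B: +{b}
  B via B→a: +{a}
  S via S→A a: +{b}
  S via S→a: +{a}
  FIRST[S]={a,b}  FIRST[A]={b}  FIRST[B]={a,b}
iter 2:
  A via A→S b: +{a}
  FIRST[S]={a,b}  FIRST[A]={a,b}  FIRST[B]={a,b}
iter 3: — fixpoint
  FIRST[S]={a,b}  FIRST[A]={a,b}  FIRST[B]={a,b}

Compute FOLLOW by fixpoint:
FOLLOW(S) := {$}
pass 1:
  A→S b: FOLLOW(S) ⊇ FIRST(b) = {b}; new: +{b}
  B→A b B: FOLLOW(A) ⊇ FIRST(b) = {b}; new: +{b}
  S→A a: FOLLOW(A) ⊇ FIRST(a) = {a}; new: +{a}
  S→b B: FOLLOW(B) ⊇ FOLLOW(S) ⊇ {$,b}; new: +{$,b}
  FOLLOW(S)={$,b}  FOLLOW(A)={a,b}  FOLLOW(B)={$,b}
pass 2: (stable)
  FOLLOW(S)={$,b}  FOLLOW(A)={a,b}  FOLLOW(B)={$,b}

FOLLOW(S) = ["$", "b"]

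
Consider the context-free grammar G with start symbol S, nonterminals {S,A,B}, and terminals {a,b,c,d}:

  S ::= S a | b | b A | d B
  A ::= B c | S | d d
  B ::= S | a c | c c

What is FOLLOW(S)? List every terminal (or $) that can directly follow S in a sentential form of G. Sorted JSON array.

Compute FIRST by fixpoint:
iter 1:
  A via A→d d: +{d}
  B via B→a c: +{a}
  B via B→c c: +{c}
  S via S→b: +{b}
  S via S→d B: +{d}
  S: {b,d}  A: {d}  B: {a,c}
iter 2:
  A via A→B c: +{a,c}
  A via A→S: +{b}
  B via B→S: +{b,d}
  S: {b,d}  A: {a,b,c,d}  B: {a,b,c,d}
iter 3: (stable)
  S: {b,d}  A: {a,b,c,d}  B: {a,b,c,d}

FOLLOW sets:
FOLLOW(S) := {$}
round 1:
  A→B c: FOLLOW(B) ⊇ FIRST(c) = {c}; new: +{c}
  B→S: FOLLOW(S) ⊇ FOLLOW(B) ⊇ {c}; new: +{c}
  S→S a: FOLLOW(S) ⊇ FIRST(a) = {a}; new: +{a}
  S→b A: FOLLOW(A) ⊇ FOLLOW(S) ⊇ {$,a,c}; new: +{$,a,c}
  S→d B: FOLLOW(B) ⊇ FOLLOW(S) ⊇ {$,a,c}; new: +{$,a}
  FOLLOW[S]={$,a,c}  FOLLOW[A]={$,a,c}  FOLLOW[B]={$,a,c}
round 2: (no change)
  FOLLOW[S]={$,a,c}  FOLLOW[A]={$,a,c}  FOLLOW[B]={$,a,c}

FOLLOW(S) = ["$", "a", "c"]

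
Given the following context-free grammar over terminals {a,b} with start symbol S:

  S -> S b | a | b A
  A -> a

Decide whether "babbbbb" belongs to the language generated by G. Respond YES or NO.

CNF form of G:
  S -> S T0 | T0 A | a
  A -> a
  T0 -> b

CYK fill:
  T[0,0] 'b' = {T0}  orig:{}
  T[1,1] 'a' = {A,S}
  T[2,2] 'b' = {T0}  orig:{}
  T[3,3] 'b' = {T0}  orig:{}
  T[4,4] 'b' = {T0}  orig:{}
  T[5,5] 'b' = {T0}  orig:{}
  T[6,6] 'b' = {T0}  orig:{}
  T[0,1] 'ba' = {S}
  T[1,2] 'ab' = {S}
  T[2,3] 'bb' = ∅
  T[3,4] 'bb' = ∅
  T[4,5] 'bb' = ∅
  T[5,6] 'bb' = ∅
  T[0,2] 'bab' = {S}
  T[1,3] 'abb' = {S}
  T[2,4] 'bbb' = ∅
  T[3,5] 'bbb' = ∅
  T[4,6] 'bbb' = ∅
  T[0,3] 'babb' = {S}
  T[1,4] 'abbb' = {S}
  T[2,5] 'bbbb' = ∅
  T[3,6] 'bbbb' = ∅
  T[0,4] 'babbb' = {S}
  T[1,5] 'abbbb' = {S}
  T[2,6] 'bbbbb' = ∅
  T[0,5] 'babbbb' = {S}
  T[1,6] 'abbbbb' = {S}
  T[0,6] 'babbbbb' = {S}

S ∈ T[0,6] ⇒ YES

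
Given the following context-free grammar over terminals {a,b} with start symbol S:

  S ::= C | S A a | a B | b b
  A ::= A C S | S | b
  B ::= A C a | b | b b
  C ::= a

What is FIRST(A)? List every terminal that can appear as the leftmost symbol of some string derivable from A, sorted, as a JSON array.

FIRST sets, iterate to fixpoint:
pass 1:
  A via A→b: +{b}
  B via B→A C a: +{b}
  C via C→a: +{a}
  S via S→C: +{a}
  S via S→b b: +{b}
  FIRST(S)={a,b}  FIRST(A)={b}  FIRST(B)={b}  FIRST(C)={a}
pass 2:
  A via A→S: +{a}
  B via B→A C a: +{a}
  FIRST(S)={a,b}  FIRST(A)={a,b}  FIRST(B)={a,b}  FIRST(C)={a}
pass 3: — fixpoint
  FIRST(S)={a,b}  FIRST(A)={a,b}  FIRST(B)={a,b}  FIRST(C)={a}

FIRST(A) = ["a", "b"]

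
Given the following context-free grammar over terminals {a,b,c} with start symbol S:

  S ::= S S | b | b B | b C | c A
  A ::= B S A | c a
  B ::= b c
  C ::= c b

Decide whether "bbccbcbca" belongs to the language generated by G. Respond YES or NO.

Convert to CNF:
  S -> S S | T0 A | T2 B | T2 C | b
  A -> B X3 | T0 T1
  B -> T2 T0
  C -> T0 T2
  T0 -> c
  T1 -> a
  T2 -> b
  X3 -> S A

Fill CYK table bottom-up:
  cell(0,0) b: {S,T2}  orig:{S}
  cell(1,1) b: {S,T2}  orig:{S}
  cell(2,2) c: {T0}  orig:{}
  cell(3,3) c: {T0}  orig:{}
  cell(4,4) b: {S,T2}  orig:{S}
  cell(5,5) c: {T0}  orig:{}
  cell(6,6) b: {S,T2}  orig:{S}
  cell(7,7) c: {T0}  orig:{}
  cell(8,8) a: {T1}  orig:{}
  cell(0,1) bb: {S}
  cell(1,2) bc: {B}
  cell(2,3) cc: ∅
  cell(3,4) cb: {C}
  cell(4,5) bc: {B}
  cell(5,6) cb: {C}
  cell(6,7) bc: {B}
  cell(7,8) ca: {A}
  cell(0,2) bbc: {S}
  cell(1,3) bcc: ∅
  cell(2,4) ccb: ∅
  cell(3,5) cbc: ∅
  cell(4,6) bcb: {S}
  cell(5,7) cbc: ∅
  cell(6,8) bca: {X3}  orig:{}
  cell(0,3) bbcc: ∅
  cell(1,4) bccb: ∅
  cell(2,5) ccbc: ∅
  cell(3,6) cbcb: ∅
  cell(4,7) bcbc: ∅
  cell(5,8) cbca: ∅
  cell(0,4) bbccb: ∅
  cell(1,5) bccbc: ∅
  cell(2,6) ccbcb: ∅
  cell(3,7) cbcbc: ∅
  cell(4,8) bcbca: {A,X3}  orig:{A}
  cell(0,5) bbccbc: ∅
  cell(1,6) bccbcb: ∅
  cell(2,7) ccbcbc: ∅
  cell(3,8) cbcbca: {S}
  cell(0,6) bbccbcb: ∅
  cell(1,7) bccbcbc: ∅
  cell(2,8) ccbcbca: ∅
  cell(0,7) bbccbcbc: ∅
  cell(1,8) bccbcbca: ∅
  cell(0,8) bbccbcbca: {S}

S ∈ T[0,8] ⇒ YES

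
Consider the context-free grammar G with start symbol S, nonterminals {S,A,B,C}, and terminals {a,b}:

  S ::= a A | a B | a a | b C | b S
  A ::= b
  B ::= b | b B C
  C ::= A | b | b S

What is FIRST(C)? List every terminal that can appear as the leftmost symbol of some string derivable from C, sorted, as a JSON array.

Compute FIRST by fixpoint:
round 1:
  A via A→b: +{b}
  B via B→b: +{b}
  C via C→A: +{b}
  S via S→a A: +{a}
  S via S→b C: +{b}
  FIRST(S)={a,b}  FIRST(A)={b}  FIRST(B)={b}  FIRST(C)={b}
round 2: (stable)
  FIRST(S)={a,b}  FIRST(A)={b}  FIRST(B)={b}  FIRST(C)={b}

FIRST(C) = ["b"]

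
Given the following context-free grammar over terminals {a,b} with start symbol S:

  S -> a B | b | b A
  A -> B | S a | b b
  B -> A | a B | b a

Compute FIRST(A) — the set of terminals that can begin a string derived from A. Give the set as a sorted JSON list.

FIRST sets, iterate to fixpoint:
pass 1:
  A via A→b b: +{b}
  B via B→A: +{b}
  B via B→a B: +{a}
  S via S→a B: +{a}
  S via S→b: +{b}
  FIRST(S)={a,b}  FIRST(A)={b}  FIRST(B)={a,b}
pass 2:
  A via A→B: +{a}
  FIRST(S)={a,b}  FIRST(A)={a,b}  FIRST(B)={a,b}
pass 3: (no change)
  FIRST(S)={a,b}  FIRST(A)={a,b}  FIRST(B)={a,b}

FIRST(A) = ["a", "b"]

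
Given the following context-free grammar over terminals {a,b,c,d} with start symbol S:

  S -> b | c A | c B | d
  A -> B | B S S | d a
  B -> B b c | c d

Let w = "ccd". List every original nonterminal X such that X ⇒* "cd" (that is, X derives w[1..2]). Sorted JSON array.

Convert to CNF:
  S -> T1 A | T1 B | b | d
  A -> B X4 | B X5 | T1 T2 | T2 T3
  B -> B X6 | T1 T2
  T0 -> b
  T1 -> c
  T2 -> d
  T3 -> a
  X4 -> S S
  X5 -> T0 T1
  X6 -> T0 T1

CYK fill, restricted to cells inside w[1..2]:
  cell(1,1) c: {T1}  orig:{}
  cell(2,2) d: {S,T2}  orig:{S}
  cell(1,2) cd: {A,B}

Original NTs in T[1,2] deriving "cd": ["A", "B"]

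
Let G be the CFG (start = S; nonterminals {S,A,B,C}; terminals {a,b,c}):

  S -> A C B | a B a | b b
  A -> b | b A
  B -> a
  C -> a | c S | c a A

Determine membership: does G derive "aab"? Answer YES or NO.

CNF form of G:
  S -> A X4 | T0 T0 | T2 X5
  A -> T0 A | b
  B -> a
  C -> T1 S | T1 X3 | a
  T0 -> b
  T1 -> c
  T2 -> a
  X3 -> T2 A
  X4 -> C B
  X5 -> B T2

Fill CYK table bottom-up:
  T[0,0] 'a' = {B,C,T2}  orig:{B,C}
  T[1,1] 'a' = {B,C,T2}  orig:{B,C}
  T[2,2] 'b' = {A,T0}  orig:{A}
  T[0,1] 'aa' = {X4,X5}  orig:{}
  T[1,2] 'ab' = {X3}  orig:{}
  T[0,2] 'aab' = ∅

S ∉ T[0,2] ⇒ NO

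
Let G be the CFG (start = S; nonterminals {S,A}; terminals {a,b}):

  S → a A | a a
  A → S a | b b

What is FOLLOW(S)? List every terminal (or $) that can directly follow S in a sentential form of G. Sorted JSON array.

Compute FIRST by fixpoint:
pass 1:
  A via A→b b: +{b}
  S via S→a A: +{a}
  S: {a}  A: {b}
pass 2:
  A via A→S a: +{a}
  S: {a}  A: {a,b}
pass 3: (no change)
  S: {a}  A: {a,b}

FOLLOW sets:
FOLLOW(S) := {$}
iter 1:
  A→S a: FOLLOW(S) ⊇ FIRST(a) = {a}; new: +{a}
  S→a A: FOLLOW(A) ⊇ FOLLOW(S) ⊇ {$,a}; new: +{$,a}
  S: {$,a}  A: {$,a}
iter 2: (stable)
  S: {$,a}  A: {$,a}

FOLLOW(S) = ["$", "a"]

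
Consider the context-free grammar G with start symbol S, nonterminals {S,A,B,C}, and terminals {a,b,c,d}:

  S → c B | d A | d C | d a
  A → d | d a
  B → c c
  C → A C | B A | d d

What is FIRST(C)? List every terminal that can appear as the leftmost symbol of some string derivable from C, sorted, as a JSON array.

FIRST sets, iterate to fixpoint:
round 1:
  A via A→d: +{d}
  B via B→c c: +{c}
  C via C→A C: +{d}
  C via C→B A: +{c}
  S via S→c B: +{c}
  S via S→d A: +{d}
  FIRST(S)={c,d}  FIRST(A)={d}  FIRST(B)={c}  FIRST(C)={c,d}
round 2: (no change)
  FIRST(S)={c,d}  FIRST(A)={d}  FIRST(B)={c}  FIRST(C)={c,d}

FIRST(C) = ["c", "d"]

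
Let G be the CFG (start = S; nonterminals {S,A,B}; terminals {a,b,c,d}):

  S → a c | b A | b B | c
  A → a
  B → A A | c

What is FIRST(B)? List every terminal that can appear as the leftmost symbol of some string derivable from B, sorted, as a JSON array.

Compute FIRST by fixpoint:
round 1:
  A via A→a: +{a}
  B via B→A A: +{a}
  B via B→c: +{c}
  S via S→a c: +{a}
  S via S→b A: +{b}
  S via S→c: +{c}
  FIRST[S]={a,b,c}  FIRST[A]={a}  FIRST[B]={a,c}
round 2: (stable)
  FIRST[S]={a,b,c}  FIRST[A]={a}  FIRST[B]={a,c}

FIRST(B) = ["a", "c"]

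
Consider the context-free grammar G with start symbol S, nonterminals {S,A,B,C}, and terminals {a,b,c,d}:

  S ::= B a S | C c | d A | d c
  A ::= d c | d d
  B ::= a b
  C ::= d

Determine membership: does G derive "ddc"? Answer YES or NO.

CNF form of G:
  S -> B X4 | C T1 | T0 A | T0 T1
  A -> T0 T0 | T0 T1
  B -> T2 T3
  C -> d
  T0 -> d
  T1 -> c
  T2 -> a
  T3 -> b
  X4 -> T2 S

CYK fill:
  T[0,0] 'd' = {C,T0}  orig:{C}
  T[1,1] 'd' = {C,T0}  orig:{C}
  T[2,2] 'c' = {T1}  orig:{}
  T[0,1] 'dd' = {A}
  T[1,2] 'dc' = {A,S}
  T[0,2] 'ddc' = {S}

S ∈ T[0,2] ⇒ YES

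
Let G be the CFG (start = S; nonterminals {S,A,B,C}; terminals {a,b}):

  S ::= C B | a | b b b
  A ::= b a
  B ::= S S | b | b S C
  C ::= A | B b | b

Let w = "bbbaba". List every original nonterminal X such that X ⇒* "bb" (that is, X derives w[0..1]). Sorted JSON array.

CNF form of G:
  S -> C B | T0 X3 | a
  A -> T0 T1
  B -> S S | T0 X2 | b
  C -> B T0 | T0 T1 | b
  T0 -> b
  T1 -> a
  X2 -> S C
  X3 -> T0 T0

Fill CYK table bottom-up, restricted to cells inside w[0..1]:
  cell(0,0) b: {B,C,T0}  orig:{B,C}
  cell(1,1) b: {B,C,T0}  orig:{B,C}
  cell(0,1) bb: {C,S,X3}  orig:{C,S}

Original NTs in T[0,1] deriving "bb": ["C", "S"]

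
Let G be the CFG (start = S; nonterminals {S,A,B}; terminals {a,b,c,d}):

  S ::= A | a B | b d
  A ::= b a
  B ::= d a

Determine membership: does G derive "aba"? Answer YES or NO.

Convert to CNF:
  S -> T0 T1 | T0 T2 | T1 B
  A -> T0 T1
  B -> T2 T1
  T0 -> b
  T1 -> a
  T2 -> d

CYK fill:
  T[0,0] 'a' = {T1}  orig:{}
  T[1,1] 'b' = {T0}  orig:{}
  T[2,2] 'a' = {T1}  orig:{}
  T[0,1] 'ab' = ∅
  T[1,2] 'ba' = {A,S}
  T[0,2] 'aba' = ∅

S ∉ T[0,2] ⇒ NO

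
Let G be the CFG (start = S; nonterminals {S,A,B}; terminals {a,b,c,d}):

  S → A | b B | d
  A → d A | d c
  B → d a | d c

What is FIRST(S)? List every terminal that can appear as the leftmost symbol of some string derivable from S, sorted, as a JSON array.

FIRST iteration:
iter 1:
  A via A→d A: +{d}
  B via B→d a: +{d}
  S via S→A: +{d}
  S via S→b B: +{b}
  FIRST[S]={b,d}  FIRST[A]={d}  FIRST[B]={d}
iter 2: (stable)
  FIRST[S]={b,d}  FIRST[A]={d}  FIRST[B]={d}

FIRST(S) = ["b", "d"]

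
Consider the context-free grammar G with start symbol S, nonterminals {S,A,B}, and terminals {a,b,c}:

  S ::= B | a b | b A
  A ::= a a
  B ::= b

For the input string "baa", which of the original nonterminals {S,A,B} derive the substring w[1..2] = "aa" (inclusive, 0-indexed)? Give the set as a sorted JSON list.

Convert to CNF:
  S -> T0 T1 | T1 A | b
  A -> T0 T0
  B -> b
  T0 -> a
  T1 -> b

CYK table (by increasing span) — only the sub-triangle for w[1..2]:
  [1..1]={T0}  "a"  orig:{}
  [2..2]={T0}  "a"  orig:{}
  [1..2]={A}  "aa"

Original NTs in T[1,2] deriving "aa": ["A"]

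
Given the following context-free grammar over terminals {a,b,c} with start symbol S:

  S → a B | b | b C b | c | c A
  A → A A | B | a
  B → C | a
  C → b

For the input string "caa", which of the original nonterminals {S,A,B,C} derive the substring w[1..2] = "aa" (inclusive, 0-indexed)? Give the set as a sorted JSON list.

CNF form of G:
  S -> T0 B | T1 X3 | T2 A | b | c
  A -> A A | a | b
  B -> a | b
  C -> b
  T0 -> a
  T1 -> b
  T2 -> c
  X3 -> C T1

CYK fill, restricted to cells inside w[1..2]:
  T[1,1] 'a' = {A,B,T0}  orig:{A,B}
  T[2,2] 'a' = {A,B,T0}  orig:{A,B}
  T[1,2] 'aa' = {A,S}

Original NTs in T[1,2] deriving "aa": ["A", "S"]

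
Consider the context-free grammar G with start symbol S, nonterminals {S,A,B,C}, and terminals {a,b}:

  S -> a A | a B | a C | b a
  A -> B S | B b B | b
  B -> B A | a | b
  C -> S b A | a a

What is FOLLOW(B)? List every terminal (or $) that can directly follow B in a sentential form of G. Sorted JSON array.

FIRST iteration:
round 1:
  A via A→b: +{b}
  B via B→a: +{a}
  B via B→b: +{b}
  C via C→a a: +{a}
  S via S→a A: +{a}
  S via S→b a: +{b}
  S: {a,b}  A: {b}  B: {a,b}  C: {a}
round 2:
  A via A→B S: +{a}
  C via C→S b A: +{b}
  S: {a,b}  A: {a,b}  B: {a,b}  C: {a,b}
round 3: (no change)
  S: {a,b}  A: {a,b}  B: {a,b}  C: {a,b}

FOLLOW sets:
seed FOLLOW(S) with $
[1]
  A→B S: FOLLOW(B) ⊇ FIRST(S) = {a,b}; new: +{a,b}
  B→B A: FOLLOW(A) ⊇ FOLLOW(B) ⊇ {a,b}; new: +{a,b}
  C→S b A: FOLLOW(S) ⊇ FIRST(b) = {b}; new: +{b}
  S→a A: FOLLOW(A) ⊇ FOLLOW(S) ⊇ {$,b}; new: +{$}
  S→a B: FOLLOW(B) ⊇ FOLLOW(S) ⊇ {$,b}; new: +{$}
  S→a C: FOLLOW(C) ⊇ FOLLOW(S) ⊇ {$,b}; new: +{$,b}
  FOLLOW[S]={$,b}  FOLLOW[A]={$,a,b}  FOLLOW[B]={$,a,b}  FOLLOW[C]={$,b}
[2]
  A→B S: FOLLOW(S) ⊇ FOLLOW(A) ⊇ {$,a,b}; new: +{a}
  S→a C: FOLLOW(C) ⊇ FOLLOW(S) ⊇ {$,a,b}; new: +{a}
  FOLLOW[S]={$,a,b}  FOLLOW[A]={$,a,b}  FOLLOW[B]={$,a,b}  FOLLOW[C]={$,a,b}
[3] (no change)
  FOLLOW[S]={$,a,b}  FOLLOW[A]={$,a,b}  FOLLOW[B]={$,a,b}  FOLLOW[C]={$,a,b}

FOLLOW(B) = ["$", "a", "b"]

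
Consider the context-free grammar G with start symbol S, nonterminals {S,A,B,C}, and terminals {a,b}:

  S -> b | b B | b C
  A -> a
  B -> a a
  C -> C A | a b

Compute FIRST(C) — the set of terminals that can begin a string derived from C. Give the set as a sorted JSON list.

FIRST sets, iterate to fixpoint:
round 1:
  A via A→a: +{a}
  B via B→a a: +{a}
  C via C→a b: +{a}
  S via S→b: +{b}
  FIRST[S]={b}  FIRST[A]={a}  FIRST[B]={a}  FIRST[C]={a}
round 2: (no change)
  FIRST[S]={b}  FIRST[A]={a}  FIRST[B]={a}  FIRST[C]={a}

FIRST(C) = ["a"]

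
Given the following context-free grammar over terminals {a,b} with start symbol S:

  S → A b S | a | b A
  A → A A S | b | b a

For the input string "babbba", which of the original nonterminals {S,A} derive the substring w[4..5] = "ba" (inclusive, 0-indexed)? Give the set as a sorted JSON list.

Convert to CNF:
  S -> A X3 | T0 A | a
  A -> A X2 | T0 T1 | b
  T0 -> b
  T1 -> a
  X2 -> A S
  X3 -> T0 S

Fill CYK table bottom-up — only the sub-triangle for w[4..5]:
  [4..4]={A,T0}  "b"  orig:{A}
  [5..5]={S,T1}  "a"  orig:{S}
  [4..5]={A,X2,X3}  "ba"  orig:{A}

Original NTs in T[4,5] deriving "ba": ["A"]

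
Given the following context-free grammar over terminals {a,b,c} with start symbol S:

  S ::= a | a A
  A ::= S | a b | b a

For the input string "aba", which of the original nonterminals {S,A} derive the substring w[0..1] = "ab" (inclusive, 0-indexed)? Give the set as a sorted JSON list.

Convert to CNF:
  S -> T0 A | a
  A -> T0 A | T0 T1 | T1 T0 | a
  T0 -> a
  T1 -> b

CYK fill, restricted to cells inside w[0..1]:
  T[0,0] 'a' = {A,S,T0}  orig:{A,S}
  T[1,1] 'b' = {T1}  orig:{}
  T[0,1] 'ab' = {A}

Original NTs in T[0,1] deriving "ab": ["A"]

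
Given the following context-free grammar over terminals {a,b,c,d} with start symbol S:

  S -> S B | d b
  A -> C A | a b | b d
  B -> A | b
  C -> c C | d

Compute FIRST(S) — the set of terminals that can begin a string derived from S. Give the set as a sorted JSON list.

FIRST iteration:
[1]
  A via A→a b: +{a}
  A via A→b d: +{b}
  B via B→A: +{a,b}
  C via C→c C: +{c}
  C via C→d: +{d}
  S via S→d b: +{d}
  FIRST(S)={d}  FIRST(A)={a,b}  FIRST(B)={a,b}  FIRST(C)={c,d}
[2]
  A via A→C A: +{c,d}
  B via B→A: +{c,d}
  FIRST(S)={d}  FIRST(A)={a,b,c,d}  FIRST(B)={a,b,c,d}  FIRST(C)={c,d}
[3] done
  FIRST(S)={d}  FIRST(A)={a,b,c,d}  FIRST(B)={a,b,c,d}  FIRST(C)={c,d}

FIRST(S) = ["d"]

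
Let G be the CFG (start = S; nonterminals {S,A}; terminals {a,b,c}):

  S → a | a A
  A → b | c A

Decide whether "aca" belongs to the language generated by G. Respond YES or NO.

CNF form of G:
  S -> T1 A | a
  A -> T0 A | b
  T0 -> c
  T1 -> a

Fill CYK table bottom-up:
  cell(0,0) a: {S,T1}  orig:{S}
  cell(1,1) c: {T0}  orig:{}
  cell(2,2) a: {S,T1}  orig:{S}
  cell(0,1) ac: ∅
  cell(1,2) ca: ∅
  cell(0,2) aca: ∅

S ∉ T[0,2] ⇒ NO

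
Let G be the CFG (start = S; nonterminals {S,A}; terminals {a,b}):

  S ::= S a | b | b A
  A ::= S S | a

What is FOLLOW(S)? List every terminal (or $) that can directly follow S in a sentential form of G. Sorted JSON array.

FIRST sets, iterate to fixpoint:
round 1:
  A via A→a: +{a}
  S via S→b: +{b}
  S: {b}  A: {a}
round 2:
  A via A→S S: +{b}
  S: {b}  A: {a,b}
round 3: (stable)
  S: {b}  A: {a,b}

Compute FOLLOW by fixpoint:
seed FOLLOW(S) with $
iter 1:
  A→S S: FOLLOW(S) ⊇ FIRST(S) = {b}; new: +{b}
  S→S a: FOLLOW(S) ⊇ FIRST(a) = {a}; new: +{a}
  S→b A: FOLLOW(A) ⊇ FOLLOW(S) ⊇ {$,a,b}; new: +{$,a,b}
  FOLLOW(S)={$,a,b}  FOLLOW(A)={$,a,b}
iter 2: (stable)
  FOLLOW(S)={$,a,b}  FOLLOW(A)={$,a,b}

FOLLOW(S) = ["$", "a", "b"]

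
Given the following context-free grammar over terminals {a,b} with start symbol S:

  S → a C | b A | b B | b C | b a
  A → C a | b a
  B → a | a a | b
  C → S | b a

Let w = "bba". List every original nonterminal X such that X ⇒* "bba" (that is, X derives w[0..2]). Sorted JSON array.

CNF form of G:
  S -> T0 C | T1 A | T1 B | T1 C | T1 T0
  A -> C T0 | T1 T0
  B -> T0 T0 | a | b
  C -> T0 C | T1 A | T1 B | T1 C | T1 T0
  T0 -> a
  T1 -> b

CYK table (by increasing span), restricted to cells inside w[0..2]:
  [0..0]={B,T1}  "b"  orig:{B}
  [1..1]={B,T1}  "b"  orig:{B}
  [2..2]={B,T0}  "a"  orig:{B}
  [0..1]={C,S}  "bb"
  [1..2]={A,C,S}  "ba"
  [0..2]={A,C,S}  "bba"

Original NTs in T[0,2] deriving "bba": ["A", "C", "S"]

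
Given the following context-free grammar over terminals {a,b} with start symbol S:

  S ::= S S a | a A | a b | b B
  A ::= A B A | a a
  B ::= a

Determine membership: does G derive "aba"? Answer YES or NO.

CNF form of G:
  S -> S X3 | T0 A | T0 T1 | T1 B
  A -> A X2 | T0 T0
  B -> a
  T0 -> a
  T1 -> b
  X2 -> B A
  X3 -> S T0

CYK table (by increasing span):
  T[0,0] 'a' = {B,T0}  orig:{B}
  T[1,1] 'b' = {T1}  orig:{}
  T[2,2] 'a' = {B,T0}  orig:{B}
  T[0,1] 'ab' = {S}
  T[1,2] 'ba' = {S}
  T[0,2] 'aba' = {X3}  orig:{}

S ∉ T[0,2] ⇒ NO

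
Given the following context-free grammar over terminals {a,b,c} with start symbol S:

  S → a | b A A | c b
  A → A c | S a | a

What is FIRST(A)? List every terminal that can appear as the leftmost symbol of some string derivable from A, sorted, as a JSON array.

FIRST iteration:
pass 1:
  A via A→a: +{a}
  S via S→a: +{a}
  S via S→b A A: +{b}
  S via S→c b: +{c}
  S: {a,b,c}  A: {a}
pass 2:
  A via A→S a: +{b,c}
  S: {a,b,c}  A: {a,b,c}
pass 3: (no change)
  S: {a,b,c}  A: {a,b,c}

FIRST(A) = ["a", "b", "c"]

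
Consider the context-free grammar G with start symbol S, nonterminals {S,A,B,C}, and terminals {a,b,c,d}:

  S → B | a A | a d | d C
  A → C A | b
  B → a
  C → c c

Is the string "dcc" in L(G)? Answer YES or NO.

Convert to CNF:
  S -> T1 A | T1 T2 | T2 C | a
  A -> C A | b
  B -> a
  C -> T0 T0
  T0 -> c
  T1 -> a
  T2 -> d

Fill CYK table bottom-up:
  [0..0]={T2}  "d"  orig:{}
  [1..1]={T0}  "c"  orig:{}
  [2..2]={T0}  "c"  orig:{}
  [0..1]=∅  "dc"
  [1..2]={C}  "cc"
  [0..2]={S}  "dcc"

S ∈ T[0,2] ⇒ YES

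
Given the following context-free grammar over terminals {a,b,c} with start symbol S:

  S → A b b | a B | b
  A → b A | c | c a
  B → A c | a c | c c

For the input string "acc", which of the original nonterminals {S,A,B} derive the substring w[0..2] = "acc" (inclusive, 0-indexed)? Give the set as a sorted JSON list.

Convert to CNF:
  S -> A X3 | T2 B | b
  A -> T0 A | T1 T2 | c
  B -> A T1 | T1 T1 | T2 T1
  T0 -> b
  T1 -> c
  T2 -> a
  X3 -> T0 T0

Fill CYK table bottom-up, restricted to cells inside w[0..2]:
  [0..0]={T2}  "a"  orig:{}
  [1..1]={A,T1}  "c"  orig:{A}
  [2..2]={A,T1}  "c"  orig:{A}
  [0..1]={B}  "ac"
  [1..2]={B}  "cc"
  [0..2]={S}  "acc"

Original NTs in T[0,2] deriving "acc": ["S"]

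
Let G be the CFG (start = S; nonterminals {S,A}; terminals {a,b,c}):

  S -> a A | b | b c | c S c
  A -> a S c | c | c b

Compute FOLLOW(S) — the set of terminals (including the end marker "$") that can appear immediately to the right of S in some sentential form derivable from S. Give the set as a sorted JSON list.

Compute FIRST by fixpoint:
[1]
  A via A→a S c: +{a}
  A via A→c: +{c}
  S via S→a A: +{a}
  S via S→b: +{b}
  S via S→c S c: +{c}
  FIRST(S)={a,b,c}  FIRST(A)={a,c}
[2] (stable)
  FIRST(S)={a,b,c}  FIRST(A)={a,c}

Compute FOLLOW by fixpoint:
FOLLOW(S) := {$}
round 1:
  A→a S c: FOLLOW(S) ⊇ FIRST(c) = {c}; new: +{c}
  S→a A: FOLLOW(A) ⊇ FOLLOW(S) ⊇ {$,c}; new: +{$,c}
  FOLLOW(S)={$,c}  FOLLOW(A)={$,c}
round 2: (stable)
  FOLLOW(S)={$,c}  FOLLOW(A)={$,c}

FOLLOW(S) = ["$", "c"]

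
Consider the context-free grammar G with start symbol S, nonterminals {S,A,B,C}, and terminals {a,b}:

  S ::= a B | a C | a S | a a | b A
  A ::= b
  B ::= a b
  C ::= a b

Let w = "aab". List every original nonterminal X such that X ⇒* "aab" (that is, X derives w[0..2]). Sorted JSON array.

CNF form of G:
  S -> T0 B | T0 C | T0 S | T0 T0 | T1 A
  A -> b
  B -> T0 T1
  C -> T0 T1
  T0 -> a
  T1 -> b

CYK table (by increasing span) — only the sub-triangle for w[0..2]:
  T[0,0] 'a' = {T0}  orig:{}
  T[1,1] 'a' = {T0}  orig:{}
  T[2,2] 'b' = {A,T1}  orig:{A}
  T[0,1] 'aa' = {S}
  T[1,2] 'ab' = {B,C}
  T[0,2] 'aab' = {S}

Original NTs in T[0,2] deriving "aab": ["S"]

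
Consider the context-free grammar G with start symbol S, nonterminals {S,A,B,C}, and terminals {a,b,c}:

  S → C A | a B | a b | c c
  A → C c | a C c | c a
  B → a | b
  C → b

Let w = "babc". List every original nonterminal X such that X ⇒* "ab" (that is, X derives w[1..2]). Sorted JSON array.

Convert to CNF:
  S -> C A | T0 T0 | T1 B | T1 T2
  A -> C T0 | T0 T1 | T1 X3
  B -> a | b
  C -> b
  T0 -> c
  T1 -> a
  T2 -> b
  X3 -> C T0

Fill CYK table bottom-up (cells [i..j] with 1 ≤ i ≤ j ≤ 2 only):
  cell(1,1) a: {B,T1}  orig:{B}
  cell(2,2) b: {B,C,T2}  orig:{B,C}
  cell(1,2) ab: {S}

Original NTs in T[1,2] deriving "ab": ["S"]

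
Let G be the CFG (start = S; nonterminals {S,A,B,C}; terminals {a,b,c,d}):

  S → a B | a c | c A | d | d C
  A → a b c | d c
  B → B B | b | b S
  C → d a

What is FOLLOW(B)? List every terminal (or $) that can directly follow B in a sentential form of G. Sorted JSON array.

FIRST iteration:
iter 1:
  A via A→a b c: +{a}
  A via A→d c: +{d}
  B via B→b: +{b}
  C via C→d a: +{d}
  S via S→a B: +{a}
  S via S→c A: +{c}
  S via S→d: +{d}
  FIRST[S]={a,c,d}  FIRST[A]={a,d}  FIRST[B]={b}  FIRST[C]={d}
iter 2: done
  FIRST[S]={a,c,d}  FIRST[A]={a,d}  FIRST[B]={b}  FIRST[C]={d}

FOLLOW iteration:
initialize: $ ∈ FOLLOW(S)
iter 1:
  B→B B: FOLLOW(B) ⊇ FIRST(B) = {b}; new: +{b}
  B→b S: FOLLOW(S) ⊇ FOLLOW(B) ⊇ {b}; new: +{b}
  S→a B: FOLLOW(B) ⊇ FOLLOW(S) ⊇ {$,b}; new: +{$}
  S→c A: FOLLOW(A) ⊇ FOLLOW(S) ⊇ {$,b}; new: +{$,b}
  S→d C: FOLLOW(C) ⊇ FOLLOW(S) ⊇ {$,b}; new: +{$,b}
  S: {$,b}  A: {$,b}  B: {$,b}  C: {$,b}
iter 2: done
  S: {$,b}  A: {$,b}  B: {$,b}  C: {$,b}

FOLLOW(B) = ["$", "b"]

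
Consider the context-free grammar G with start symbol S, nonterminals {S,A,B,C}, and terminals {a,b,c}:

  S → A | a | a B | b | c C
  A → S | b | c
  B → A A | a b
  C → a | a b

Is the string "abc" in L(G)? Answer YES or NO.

CNF form of G:
  S -> T0 B | T1 C | a | b | c
  A -> T0 B | T1 C | a | b | c
  B -> A A | T0 T2
  C -> T0 T2 | a
  T0 -> a
  T1 -> c
  T2 -> b

CYK table (by increasing span):
  T[0,0] 'a' = {A,C,S,T0}  orig:{A,C,S}
  T[1,1] 'b' = {A,S,T2}  orig:{A,S}
  T[2,2] 'c' = {A,S,T1}  orig:{A,S}
  T[0,1] 'ab' = {B,C}
  T[1,2] 'bc' = {B}
  T[0,2] 'abc' = {A,S}

S ∈ T[0,2] ⇒ YES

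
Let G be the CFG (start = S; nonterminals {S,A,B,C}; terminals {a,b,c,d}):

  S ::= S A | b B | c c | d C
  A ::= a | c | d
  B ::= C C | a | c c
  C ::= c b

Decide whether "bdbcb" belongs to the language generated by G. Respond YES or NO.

CNF form of G:
  S -> S A | T0 T0 | T1 B | T2 C
  A -> a | c | d
  B -> C C | T0 T0 | a
  C -> T0 T1
  T0 -> c
  T1 -> b
  T2 -> d

Fill CYK table bottom-up:
  T[0,0] 'b' = {T1}  orig:{}
  T[1,1] 'd' = {A,T2}  orig:{A}
  T[2,2] 'b' = {T1}  orig:{}
  T[3,3] 'c' = {A,T0}  orig:{A}
  T[4,4] 'b' = {T1}  orig:{}
  T[0,1] 'bd' = ∅
  T[1,2] 'db' = ∅
  T[2,3] 'bc' = ∅
  T[3,4] 'cb' = {C}
  T[0,2] 'bdb' = ∅
  T[1,3] 'dbc' = ∅
  T[2,4] 'bcb' = ∅
  T[0,3] 'bdbc' = ∅
  T[1,4] 'dbcb' = ∅
  T[0,4] 'bdbcb' = ∅

S ∉ T[0,4] ⇒ NO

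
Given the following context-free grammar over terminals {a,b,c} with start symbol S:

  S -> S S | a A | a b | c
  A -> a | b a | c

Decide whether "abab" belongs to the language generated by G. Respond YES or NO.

Convert to CNF:
  S -> S S | T1 A | T1 T0 | c
  A -> T0 T1 | a | c
  T0 -> b
  T1 -> a

CYK fill:
  cell(0,0) a: {A,T1}  orig:{A}
  cell(1,1) b: {T0}  orig:{}
  cell(2,2) a: {A,T1}  orig:{A}
  cell(3,3) b: {T0}  orig:{}
  cell(0,1) ab: {S}
  cell(1,2) ba: {A}
  cell(2,3) ab: {S}
  cell(0,2) aba: {S}
  cell(1,3) bab: ∅
  cell(0,3) abab: {S}

S ∈ T[0,3] ⇒ YES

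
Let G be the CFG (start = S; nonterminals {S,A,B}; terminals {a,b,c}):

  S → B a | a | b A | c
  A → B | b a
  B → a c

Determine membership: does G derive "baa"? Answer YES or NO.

CNF form of G:
  S -> B T0 | T2 A | a | c
  A -> T0 T1 | T2 T0
  B -> T0 T1
  T0 -> a
  T1 -> c
  T2 -> b

CYK table (by increasing span):
  cell(0,0) b: {T2}  orig:{}
  cell(1,1) a: {S,T0}  orig:{S}
  cell(2,2) a: {S,T0}  orig:{S}
  cell(0,1) ba: {A}
  cell(1,2) aa: ∅
  cell(0,2) baa: ∅

S ∉ T[0,2] ⇒ NO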